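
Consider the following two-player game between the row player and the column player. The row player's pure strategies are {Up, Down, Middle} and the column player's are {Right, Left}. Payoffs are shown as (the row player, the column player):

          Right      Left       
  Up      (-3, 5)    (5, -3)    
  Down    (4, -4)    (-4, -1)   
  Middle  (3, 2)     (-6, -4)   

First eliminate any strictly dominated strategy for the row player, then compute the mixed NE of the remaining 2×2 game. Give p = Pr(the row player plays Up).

The row player's strategy Middle is strictly dominated by Down: 4 > 3 and -4 > -6. Eliminate Middle.
For the column player to be willing to mix, the column player must be indifferent between Right and Left, which pins down the row player's mix.
  the column player's payoff from Right: p·5 + (1−p)·(-4) = 9p - 4
  the column player's payoff from Left: p·(-3) + (1−p)·(-1) = -2p - 1
  9p - 4 = -2p - 1  ⇒  11p = 3  ⇒  p = 3/11.

p = 3/11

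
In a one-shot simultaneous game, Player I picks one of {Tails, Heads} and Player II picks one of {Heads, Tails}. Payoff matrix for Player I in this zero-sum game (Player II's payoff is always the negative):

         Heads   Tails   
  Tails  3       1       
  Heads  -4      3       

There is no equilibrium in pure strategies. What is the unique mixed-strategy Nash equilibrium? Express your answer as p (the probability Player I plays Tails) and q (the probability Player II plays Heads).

Player II's indifference between Heads and Tails determines Player I's mixing probability p:
  Player II's expected payoff from Heads: p·(-3) + (1−p)·4 = -7p + 4
  Player II's expected payoff from Tails: p·(-1) + (1−p)·(-3) = 2p - 3
  -7p + 4 = 2p - 3  ⇒  -9p = -7  ⇒  p = 7/9.
Player II's mix must leave Player I indifferent between Tails and Heads.
  Player I's expected payoff from Tails: q·3 + (1−q)·1 = 2q + 1
  Player I's expected payoff from Heads: q·(-4) + (1−q)·3 = -7q + 3
  2q + 1 = -7q + 3  ⇒  9q = 2  ⇒  q = 2/9.

p = 7/9, q = 2/9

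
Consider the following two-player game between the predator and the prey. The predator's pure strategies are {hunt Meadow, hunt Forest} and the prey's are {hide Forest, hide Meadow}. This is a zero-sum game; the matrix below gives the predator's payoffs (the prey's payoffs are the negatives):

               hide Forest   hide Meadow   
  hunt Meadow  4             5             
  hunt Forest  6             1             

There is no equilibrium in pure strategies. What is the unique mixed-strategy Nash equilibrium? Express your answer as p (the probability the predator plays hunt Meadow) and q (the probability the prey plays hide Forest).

p = 5/6, q = 2/3

Set the prey's expected payoff from hide Forest equal to that from hide Meadow:
  the prey's payoff to hide Forest: p·(-4) + (1−p)·(-6) = 2p - 6
  the prey's payoff to hide Meadow: p·(-5) + (1−p)·(-1) = -4p - 1
  2p - 6 = -4p - 1  ⇒  6p = 5  ⇒  p = 5/6.
In a mixed equilibrium the predator is indifferent between hunt Meadow and hunt Forest; this condition fixes q.
  the predator's payoff from hunt Meadow: q·4 + (1−q)·5 = -q + 5
  the predator's payoff from hunt Forest: q·6 + (1−q)·1 = 5q + 1
  -q + 5 = 5q + 1  ⇒  -6q = -4  ⇒  q = 2/3.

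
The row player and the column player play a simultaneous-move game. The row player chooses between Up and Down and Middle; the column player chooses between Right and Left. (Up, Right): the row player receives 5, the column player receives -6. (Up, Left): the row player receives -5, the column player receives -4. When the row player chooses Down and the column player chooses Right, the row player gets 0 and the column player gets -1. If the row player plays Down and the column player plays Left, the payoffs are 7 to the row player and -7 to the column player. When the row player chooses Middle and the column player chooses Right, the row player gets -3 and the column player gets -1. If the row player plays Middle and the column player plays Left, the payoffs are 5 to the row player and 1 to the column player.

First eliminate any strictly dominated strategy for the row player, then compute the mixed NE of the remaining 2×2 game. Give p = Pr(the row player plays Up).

The row player's strategy Middle is strictly dominated by Down: 0 > -3 and 7 > 5. Eliminate Middle.
The row player's mix must leave the column player indifferent between Right and Left.
  the column player's payoff to Right: p·(-6) + (1−p)·(-1) = -5p - 1
  the column player's payoff to Left: p·(-4) + (1−p)·(-7) = 3p - 7
  -5p - 1 = 3p - 7  ⇒  -8p = -6  ⇒  p = 3/4.

p = 3/4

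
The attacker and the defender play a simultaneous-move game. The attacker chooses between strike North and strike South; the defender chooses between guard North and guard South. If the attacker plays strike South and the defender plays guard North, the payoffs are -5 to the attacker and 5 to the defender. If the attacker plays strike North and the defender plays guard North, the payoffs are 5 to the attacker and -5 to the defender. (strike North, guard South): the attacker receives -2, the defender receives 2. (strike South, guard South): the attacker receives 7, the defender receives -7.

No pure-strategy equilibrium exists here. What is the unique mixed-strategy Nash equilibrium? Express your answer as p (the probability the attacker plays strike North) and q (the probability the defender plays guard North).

The defender's indifference between guard North and guard South determines the attacker's mixing probability p:
  the defender's payoff from guard North: p·(-5) + (1−p)·5 = -10p + 5
  the defender's payoff from guard South: p·2 + (1−p)·(-7) = 9p - 7
  -10p + 5 = 9p - 7  ⇒  -19p = -12  ⇒  p = 12/19.
The defender's mix must leave the attacker indifferent between strike North and strike South.
  the attacker's payoff from strike North: q·5 + (1−q)·(-2) = 7q - 2
  the attacker's payoff from strike South: q·(-5) + (1−q)·7 = -12q + 7
  7q - 2 = -12q + 7  ⇒  19q = 9  ⇒  q = 9/19.

p = 12/19, q = 9/19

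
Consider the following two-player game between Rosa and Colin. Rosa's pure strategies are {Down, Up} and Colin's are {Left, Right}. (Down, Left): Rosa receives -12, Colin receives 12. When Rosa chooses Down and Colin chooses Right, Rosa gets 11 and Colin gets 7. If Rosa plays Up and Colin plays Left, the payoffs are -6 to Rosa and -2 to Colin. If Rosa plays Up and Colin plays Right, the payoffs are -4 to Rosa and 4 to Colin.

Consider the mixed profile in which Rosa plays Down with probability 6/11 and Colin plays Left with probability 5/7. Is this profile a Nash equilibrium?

Check Colin's indifference given Rosa's mix p = 6/11:
  payoff from Left = 62/11; payoff from Right = 62/11 — equal.
Check Rosa's indifference given Colin's mix q = 5/7:
  payoff from Down = -38/7; payoff from Up = -38/7 — equal.
Both players are indifferent, so neither can profitably deviate.

Yes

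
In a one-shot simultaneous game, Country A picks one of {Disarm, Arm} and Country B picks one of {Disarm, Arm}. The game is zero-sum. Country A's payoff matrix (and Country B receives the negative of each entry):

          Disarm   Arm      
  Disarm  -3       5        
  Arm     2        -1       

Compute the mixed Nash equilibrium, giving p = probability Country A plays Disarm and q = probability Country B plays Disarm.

p = 3/11, q = 6/11

Country B's indifference between Disarm and Arm determines Country A's mixing probability p:
  Country B's payoff to Disarm: p·3 + (1−p)·(-2) = 5p - 2
  Country B's payoff to Arm: p·(-5) + (1−p)·1 = -6p + 1
  5p - 2 = -6p + 1  ⇒  11p = 3  ⇒  p = 3/11.
For Country A to be willing to mix, Country A must be indifferent between Disarm and Arm, which pins down Country B's mix.
  Country A's payoff from Disarm: q·(-3) + (1−q)·5 = -8q + 5
  Country A's payoff from Arm: q·2 + (1−q)·(-1) = 3q - 1
  -8q + 5 = 3q - 1  ⇒  -11q = -6  ⇒  q = 6/11.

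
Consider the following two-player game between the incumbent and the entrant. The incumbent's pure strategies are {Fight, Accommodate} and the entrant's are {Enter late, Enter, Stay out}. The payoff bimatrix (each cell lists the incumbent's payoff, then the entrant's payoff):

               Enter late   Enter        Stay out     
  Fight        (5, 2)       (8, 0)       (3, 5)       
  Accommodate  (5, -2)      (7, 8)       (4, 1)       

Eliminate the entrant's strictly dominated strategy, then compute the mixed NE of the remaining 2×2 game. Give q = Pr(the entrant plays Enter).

The entrant's strategy Enter late is strictly dominated by Stay out: 5 > 2 and 1 > -2. Eliminate Enter late.
The entrant's mix must leave the incumbent indifferent between Fight and Accommodate.
  the incumbent's payoff to Fight: q·8 + (1−q)·3 = 5q + 3
  the incumbent's payoff to Accommodate: q·7 + (1−q)·4 = 3q + 4
  5q + 3 = 3q + 4  ⇒  2q = 1  ⇒  q = 1/2.

q = 1/2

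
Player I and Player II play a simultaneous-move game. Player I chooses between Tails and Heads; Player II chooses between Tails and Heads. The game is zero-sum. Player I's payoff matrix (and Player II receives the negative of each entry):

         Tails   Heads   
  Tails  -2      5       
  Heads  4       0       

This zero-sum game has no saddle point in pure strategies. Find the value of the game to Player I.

Player I's indifference between Tails and Heads determines Player II's mixing probability q:
  Player I's payoff to Tails: q·(-2) + (1−q)·5 = -7q + 5
  Player I's payoff to Heads: q·4 + (1−q)·0 = 4q
  -7q + 5 = 4q  ⇒  -11q = -5  ⇒  q = 5/11.
The value is Player I's expected payoff against this mix (using Tails): (5/11)·(-2) + (6/11)·5 = 20/11.

v = 20/11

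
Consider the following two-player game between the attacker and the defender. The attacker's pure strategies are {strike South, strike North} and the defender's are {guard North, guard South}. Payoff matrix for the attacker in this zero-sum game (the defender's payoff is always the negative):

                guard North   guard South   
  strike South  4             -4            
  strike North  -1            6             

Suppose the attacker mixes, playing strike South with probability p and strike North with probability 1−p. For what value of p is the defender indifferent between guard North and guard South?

p = 7/15

In a mixed equilibrium the defender is indifferent between guard North and guard South; this condition fixes p.
  the defender's payoff from guard North: p·(-4) + (1−p)·1 = -5p + 1
  the defender's payoff from guard South: p·4 + (1−p)·(-6) = 10p - 6
  -5p + 1 = 10p - 6  ⇒  -15p = -7  ⇒  p = 7/15.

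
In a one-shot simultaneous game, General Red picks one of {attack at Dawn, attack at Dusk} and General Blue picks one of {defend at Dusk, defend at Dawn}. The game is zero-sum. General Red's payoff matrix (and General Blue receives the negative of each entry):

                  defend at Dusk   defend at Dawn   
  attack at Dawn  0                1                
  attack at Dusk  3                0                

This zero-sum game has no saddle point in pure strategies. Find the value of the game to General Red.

v = 3/4

For General Red to be willing to mix, General Red must be indifferent between attack at Dawn and attack at Dusk, which pins down General Blue's mix.
  General Red's payoff to attack at Dawn: q·0 + (1−q)·1 = -q + 1
  General Red's payoff to attack at Dusk: q·3 + (1−q)·0 = 3q
  -q + 1 = 3q  ⇒  -4q = -1  ⇒  q = 1/4.
The value is General Red's expected payoff against this mix (using attack at Dawn): (1/4)·0 + (3/4)·1 = 3/4.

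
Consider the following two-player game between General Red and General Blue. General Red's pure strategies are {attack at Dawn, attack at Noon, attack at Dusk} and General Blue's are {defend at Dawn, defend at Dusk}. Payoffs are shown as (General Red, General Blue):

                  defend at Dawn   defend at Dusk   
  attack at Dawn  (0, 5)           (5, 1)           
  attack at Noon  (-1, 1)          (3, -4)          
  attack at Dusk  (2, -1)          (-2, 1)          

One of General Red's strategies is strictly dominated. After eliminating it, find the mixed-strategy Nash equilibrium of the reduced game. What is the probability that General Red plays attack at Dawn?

p = 1/3

General Red's strategy attack at Noon is strictly dominated by attack at Dawn: 0 > -1 and 5 > 3. Eliminate attack at Noon.
General Blue's indifference between defend at Dawn and defend at Dusk determines General Red's mixing probability p:
  General Blue's payoff from defend at Dawn: p·5 + (1−p)·(-1) = 6p - 1
  General Blue's payoff from defend at Dusk: p·1 + (1−p)·1 = 1
  6p - 1 = 1  ⇒  6p = 2  ⇒  p = 1/3.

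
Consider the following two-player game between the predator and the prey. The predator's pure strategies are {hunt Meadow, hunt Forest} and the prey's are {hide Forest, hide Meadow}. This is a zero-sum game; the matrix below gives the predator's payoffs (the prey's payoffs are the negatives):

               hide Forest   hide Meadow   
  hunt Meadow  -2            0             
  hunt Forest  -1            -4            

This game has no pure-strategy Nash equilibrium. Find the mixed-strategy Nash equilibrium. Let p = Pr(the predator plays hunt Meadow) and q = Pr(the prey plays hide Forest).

p = 3/5, q = 4/5

The prey's indifference between hide Forest and hide Meadow determines the predator's mixing probability p:
  the prey's payoff from hide Forest: p·2 + (1−p)·1 = p + 1
  the prey's payoff from hide Meadow: p·0 + (1−p)·4 = -4p + 4
  p + 1 = -4p + 4  ⇒  5p = 3  ⇒  p = 3/5.
Set the predator's expected payoff from hunt Meadow equal to that from hunt Forest:
  the predator's payoff to hunt Meadow: q·(-2) + (1−q)·0 = -2q
  the predator's payoff to hunt Forest: q·(-1) + (1−q)·(-4) = 3q - 4
  -2q = 3q - 4  ⇒  -5q = -4  ⇒  q = 4/5.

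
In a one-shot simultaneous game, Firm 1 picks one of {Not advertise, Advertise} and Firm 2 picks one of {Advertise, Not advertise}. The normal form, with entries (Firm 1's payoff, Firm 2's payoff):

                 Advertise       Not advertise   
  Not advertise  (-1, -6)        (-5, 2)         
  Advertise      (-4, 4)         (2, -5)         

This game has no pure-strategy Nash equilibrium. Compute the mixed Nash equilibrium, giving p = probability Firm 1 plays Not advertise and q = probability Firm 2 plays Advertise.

Firm 1's mix must leave Firm 2 indifferent between Advertise and Not advertise.
  Firm 2's expected payoff from Advertise: p·(-6) + (1−p)·4 = -10p + 4
  Firm 2's expected payoff from Not advertise: p·2 + (1−p)·(-5) = 7p - 5
  -10p + 4 = 7p - 5  ⇒  -17p = -9  ⇒  p = 9/17.
In a mixed equilibrium Firm 1 is indifferent between Not advertise and Advertise; this condition fixes q.
  Firm 1's expected payoff from Not advertise: q·(-1) + (1−q)·(-5) = 4q - 5
  Firm 1's expected payoff from Advertise: q·(-4) + (1−q)·2 = -6q + 2
  4q - 5 = -6q + 2  ⇒  10q = 7  ⇒  q = 7/10.

p = 9/17, q = 7/10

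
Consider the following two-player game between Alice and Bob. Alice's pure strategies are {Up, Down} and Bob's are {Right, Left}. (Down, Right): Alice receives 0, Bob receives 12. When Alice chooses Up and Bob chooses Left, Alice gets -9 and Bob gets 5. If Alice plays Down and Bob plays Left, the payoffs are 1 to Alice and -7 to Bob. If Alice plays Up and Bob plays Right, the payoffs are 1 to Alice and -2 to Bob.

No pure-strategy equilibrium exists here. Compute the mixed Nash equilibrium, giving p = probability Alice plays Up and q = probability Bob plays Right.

Alice's mix must leave Bob indifferent between Right and Left.
  Bob's expected payoff from Right: p·(-2) + (1−p)·12 = -14p + 12
  Bob's expected payoff from Left: p·5 + (1−p)·(-7) = 12p - 7
  -14p + 12 = 12p - 7  ⇒  -26p = -19  ⇒  p = 19/26.
For Alice to be willing to mix, Alice must be indifferent between Up and Down, which pins down Bob's mix.
  Alice's expected payoff from Up: q·1 + (1−q)·(-9) = 10q - 9
  Alice's expected payoff from Down: q·0 + (1−q)·1 = -q + 1
  10q - 9 = -q + 1  ⇒  11q = 10  ⇒  q = 10/11.

p = 19/26, q = 10/11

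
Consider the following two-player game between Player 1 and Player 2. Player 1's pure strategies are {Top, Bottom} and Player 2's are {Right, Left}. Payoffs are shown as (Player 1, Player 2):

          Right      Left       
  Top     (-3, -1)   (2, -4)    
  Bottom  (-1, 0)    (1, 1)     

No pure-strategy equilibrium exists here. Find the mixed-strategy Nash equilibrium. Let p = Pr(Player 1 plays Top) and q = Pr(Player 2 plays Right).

Set Player 2's expected payoff from Right equal to that from Left:
  Player 2's payoff to Right: p·(-1) + (1−p)·0 = -p
  Player 2's payoff to Left: p·(-4) + (1−p)·1 = -5p + 1
  -p = -5p + 1  ⇒  4p = 1  ⇒  p = 1/4.
Player 2's mix must leave Player 1 indifferent between Top and Bottom.
  Player 1's payoff from Top: q·(-3) + (1−q)·2 = -5q + 2
  Player 1's payoff from Bottom: q·(-1) + (1−q)·1 = -2q + 1
  -5q + 2 = -2q + 1  ⇒  -3q = -1  ⇒  q = 1/3.

p = 1/4, q = 1/3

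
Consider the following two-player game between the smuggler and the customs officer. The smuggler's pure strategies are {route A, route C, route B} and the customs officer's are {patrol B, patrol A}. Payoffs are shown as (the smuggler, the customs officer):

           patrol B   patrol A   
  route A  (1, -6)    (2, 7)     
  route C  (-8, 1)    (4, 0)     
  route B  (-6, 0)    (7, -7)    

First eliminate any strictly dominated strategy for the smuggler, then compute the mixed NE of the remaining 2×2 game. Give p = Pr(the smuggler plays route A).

The smuggler's strategy route C is strictly dominated by route B: -6 > -8 and 7 > 4. Eliminate route C.
In a mixed equilibrium the customs officer is indifferent between patrol B and patrol A; this condition fixes p.
  the customs officer's payoff to patrol B: p·(-6) + (1−p)·0 = -6p
  the customs officer's payoff to patrol A: p·7 + (1−p)·(-7) = 14p - 7
  -6p = 14p - 7  ⇒  -20p = -7  ⇒  p = 7/20.

p = 7/20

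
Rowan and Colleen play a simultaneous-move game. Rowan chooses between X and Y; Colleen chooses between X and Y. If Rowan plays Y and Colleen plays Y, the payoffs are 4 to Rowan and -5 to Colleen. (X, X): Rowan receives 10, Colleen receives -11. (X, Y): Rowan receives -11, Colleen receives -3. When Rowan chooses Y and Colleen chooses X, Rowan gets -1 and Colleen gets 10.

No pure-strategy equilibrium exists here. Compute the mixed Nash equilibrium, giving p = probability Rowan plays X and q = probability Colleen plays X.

For Colleen to be willing to mix, Colleen must be indifferent between X and Y, which pins down Rowan's mix.
  Colleen's payoff to X: p·(-11) + (1−p)·10 = -21p + 10
  Colleen's payoff to Y: p·(-3) + (1−p)·(-5) = 2p - 5
  -21p + 10 = 2p - 5  ⇒  -23p = -15  ⇒  p = 15/23.
For Rowan to be willing to mix, Rowan must be indifferent between X and Y, which pins down Colleen's mix.
  Rowan's payoff from X: q·10 + (1−q)·(-11) = 21q - 11
  Rowan's payoff from Y: q·(-1) + (1−q)·4 = -5q + 4
  21q - 11 = -5q + 4  ⇒  26q = 15  ⇒  q = 15/26.

p = 15/23, q = 15/26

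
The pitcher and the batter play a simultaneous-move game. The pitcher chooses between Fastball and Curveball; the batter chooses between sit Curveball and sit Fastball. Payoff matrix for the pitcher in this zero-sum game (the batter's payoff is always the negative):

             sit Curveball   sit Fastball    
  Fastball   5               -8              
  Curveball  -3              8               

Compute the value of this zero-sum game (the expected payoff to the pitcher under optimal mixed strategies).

In a mixed equilibrium the pitcher is indifferent between Fastball and Curveball; this condition fixes q.
  the pitcher's payoff from Fastball: q·5 + (1−q)·(-8) = 13q - 8
  the pitcher's payoff from Curveball: q·(-3) + (1−q)·8 = -11q + 8
  13q - 8 = -11q + 8  ⇒  24q = 16  ⇒  q = 2/3.
The value is the pitcher's expected payoff against this mix (using Fastball): (2/3)·5 + (1/3)·(-8) = 2/3.

v = 2/3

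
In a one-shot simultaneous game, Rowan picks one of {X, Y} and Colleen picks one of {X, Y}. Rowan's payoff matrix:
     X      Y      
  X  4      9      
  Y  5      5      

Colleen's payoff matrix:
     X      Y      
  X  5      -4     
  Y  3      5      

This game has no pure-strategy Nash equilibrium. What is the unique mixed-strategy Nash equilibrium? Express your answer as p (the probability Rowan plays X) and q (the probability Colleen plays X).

Colleen's indifference between X and Y determines Rowan's mixing probability p:
  Colleen's payoff from X: p·5 + (1−p)·3 = 2p + 3
  Colleen's payoff from Y: p·(-4) + (1−p)·5 = -9p + 5
  2p + 3 = -9p + 5  ⇒  11p = 2  ⇒  p = 2/11.
In a mixed equilibrium Rowan is indifferent between X and Y; this condition fixes q.
  Rowan's payoff from X: q·4 + (1−q)·9 = -5q + 9
  Rowan's payoff from Y: q·5 + (1−q)·5 = 5
  -5q + 9 = 5  ⇒  -5q = -4  ⇒  q = 4/5.

p = 2/11, q = 4/5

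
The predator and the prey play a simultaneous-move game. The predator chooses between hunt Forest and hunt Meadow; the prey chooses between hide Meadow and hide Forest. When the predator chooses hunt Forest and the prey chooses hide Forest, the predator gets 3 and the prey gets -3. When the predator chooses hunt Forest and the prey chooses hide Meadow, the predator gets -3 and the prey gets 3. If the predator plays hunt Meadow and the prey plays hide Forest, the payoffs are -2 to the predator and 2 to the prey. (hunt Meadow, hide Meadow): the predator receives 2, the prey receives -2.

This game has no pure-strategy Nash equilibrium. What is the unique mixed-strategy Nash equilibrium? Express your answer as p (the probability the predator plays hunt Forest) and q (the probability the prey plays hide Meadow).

For the prey to be willing to mix, the prey must be indifferent between hide Meadow and hide Forest, which pins down the predator's mix.
  the prey's payoff to hide Meadow: p·3 + (1−p)·(-2) = 5p - 2
  the prey's payoff to hide Forest: p·(-3) + (1−p)·2 = -5p + 2
  5p - 2 = -5p + 2  ⇒  10p = 4  ⇒  p = 2/5.
For the predator to be willing to mix, the predator must be indifferent between hunt Forest and hunt Meadow, which pins down the prey's mix.
  the predator's payoff from hunt Forest: q·(-3) + (1−q)·3 = -6q + 3
  the predator's payoff from hunt Meadow: q·2 + (1−q)·(-2) = 4q - 2
  -6q + 3 = 4q - 2  ⇒  -10q = -5  ⇒  q = 1/2.

p = 2/5, q = 1/2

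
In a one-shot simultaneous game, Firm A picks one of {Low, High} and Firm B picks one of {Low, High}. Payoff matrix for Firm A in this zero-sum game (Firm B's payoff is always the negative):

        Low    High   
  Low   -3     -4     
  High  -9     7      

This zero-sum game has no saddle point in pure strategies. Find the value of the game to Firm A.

For Firm A to be willing to mix, Firm A must be indifferent between Low and High, which pins down Firm B's mix.
  Firm A's payoff to Low: q·(-3) + (1−q)·(-4) = q - 4
  Firm A's payoff to High: q·(-9) + (1−q)·7 = -16q + 7
  q - 4 = -16q + 7  ⇒  17q = 11  ⇒  q = 11/17.
The value is Firm A's expected payoff against this mix (using Low): (11/17)·(-3) + (6/17)·(-4) = -57/17.

v = -57/17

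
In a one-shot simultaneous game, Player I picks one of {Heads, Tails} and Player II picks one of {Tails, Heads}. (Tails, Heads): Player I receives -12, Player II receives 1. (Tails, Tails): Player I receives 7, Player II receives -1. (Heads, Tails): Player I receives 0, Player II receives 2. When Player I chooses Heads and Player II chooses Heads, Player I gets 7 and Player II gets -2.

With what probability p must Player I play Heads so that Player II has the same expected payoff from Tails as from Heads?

p = 1/3

For Player II to be willing to mix, Player II must be indifferent between Tails and Heads, which pins down Player I's mix.
  Player II's expected payoff from Tails: p·2 + (1−p)·(-1) = 3p - 1
  Player II's expected payoff from Heads: p·(-2) + (1−p)·1 = -3p + 1
  3p - 1 = -3p + 1  ⇒  6p = 2  ⇒  p = 1/3.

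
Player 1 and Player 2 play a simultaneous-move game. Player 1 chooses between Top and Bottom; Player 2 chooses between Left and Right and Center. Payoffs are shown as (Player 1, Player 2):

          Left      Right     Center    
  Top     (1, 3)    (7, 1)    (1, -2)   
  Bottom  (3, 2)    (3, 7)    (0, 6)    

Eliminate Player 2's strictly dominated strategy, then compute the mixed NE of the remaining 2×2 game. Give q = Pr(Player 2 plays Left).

Player 2's strategy Center is strictly dominated by Right: 1 > -2 and 7 > 6. Eliminate Center.
Player 2's mix must leave Player 1 indifferent between Top and Bottom.
  Player 1's expected payoff from Top: q·1 + (1−q)·7 = -6q + 7
  Player 1's expected payoff from Bottom: q·3 + (1−q)·3 = 3
  -6q + 7 = 3  ⇒  -6q = -4  ⇒  q = 2/3.

q = 2/3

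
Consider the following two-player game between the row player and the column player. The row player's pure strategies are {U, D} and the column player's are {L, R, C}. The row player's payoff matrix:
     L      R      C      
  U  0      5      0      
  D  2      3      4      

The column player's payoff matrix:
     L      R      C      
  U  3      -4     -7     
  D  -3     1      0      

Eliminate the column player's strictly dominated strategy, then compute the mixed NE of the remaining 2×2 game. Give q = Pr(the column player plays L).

The column player's strategy C is strictly dominated by R: -4 > -7 and 1 > 0. Eliminate C.
The row player's indifference between U and D determines the column player's mixing probability q:
  the row player's payoff to U: q·0 + (1−q)·5 = -5q + 5
  the row player's payoff to D: q·2 + (1−q)·3 = -q + 3
  -5q + 5 = -q + 3  ⇒  -4q = -2  ⇒  q = 1/2.

q = 1/2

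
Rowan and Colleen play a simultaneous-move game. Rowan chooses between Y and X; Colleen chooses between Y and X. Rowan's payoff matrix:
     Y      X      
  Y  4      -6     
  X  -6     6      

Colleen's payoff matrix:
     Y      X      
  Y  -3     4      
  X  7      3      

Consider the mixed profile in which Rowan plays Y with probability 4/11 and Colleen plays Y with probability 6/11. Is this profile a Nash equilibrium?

Yes

Check Colleen's indifference given Rowan's mix p = 4/11:
  payoff from Y = 37/11; payoff from X = 37/11 — equal.
Check Rowan's indifference given Colleen's mix q = 6/11:
  payoff from Y = -6/11; payoff from X = -6/11 — equal.
Both players are indifferent, so neither can profitably deviate.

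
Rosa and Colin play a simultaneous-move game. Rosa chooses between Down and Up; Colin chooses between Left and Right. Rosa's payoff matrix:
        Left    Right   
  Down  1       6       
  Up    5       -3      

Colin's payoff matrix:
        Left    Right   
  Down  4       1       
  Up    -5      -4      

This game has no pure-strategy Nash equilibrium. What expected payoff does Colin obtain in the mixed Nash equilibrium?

In a mixed equilibrium Colin is indifferent between Left and Right; this condition fixes p.
  Colin's expected payoff from Left: p·4 + (1−p)·(-5) = 9p - 5
  Colin's expected payoff from Right: p·1 + (1−p)·(-4) = 5p - 4
  9p - 5 = 5p - 4  ⇒  4p = 1  ⇒  p = 1/4.
At equilibrium Colin is indifferent across columns, so Colin's payoff equals the payoff from Left: (1/4)·4 + (3/4)·(-5) = -11/4.

-11/4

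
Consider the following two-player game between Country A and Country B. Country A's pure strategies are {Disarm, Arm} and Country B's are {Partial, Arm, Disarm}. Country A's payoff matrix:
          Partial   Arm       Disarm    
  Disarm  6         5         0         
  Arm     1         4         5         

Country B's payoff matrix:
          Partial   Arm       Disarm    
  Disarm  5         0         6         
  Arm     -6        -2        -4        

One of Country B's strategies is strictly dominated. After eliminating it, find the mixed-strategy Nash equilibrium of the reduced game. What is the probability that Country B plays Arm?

q = 5/6

Country B's strategy Partial is strictly dominated by Disarm: 6 > 5 and -4 > -6. Eliminate Partial.
Country A's indifference between Disarm and Arm determines Country B's mixing probability q:
  Country A's payoff to Disarm: q·5 + (1−q)·0 = 5q
  Country A's payoff to Arm: q·4 + (1−q)·5 = -q + 5
  5q = -q + 5  ⇒  6q = 5  ⇒  q = 5/6.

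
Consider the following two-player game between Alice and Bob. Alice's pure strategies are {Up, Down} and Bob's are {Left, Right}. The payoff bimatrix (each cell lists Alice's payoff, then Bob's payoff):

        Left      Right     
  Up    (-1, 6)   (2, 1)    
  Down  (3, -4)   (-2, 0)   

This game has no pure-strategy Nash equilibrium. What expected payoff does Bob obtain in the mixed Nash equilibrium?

For Bob to be willing to mix, Bob must be indifferent between Left and Right, which pins down Alice's mix.
  Bob's payoff from Left: p·6 + (1−p)·(-4) = 10p - 4
  Bob's payoff from Right: p·1 + (1−p)·0 = p
  10p - 4 = p  ⇒  9p = 4  ⇒  p = 4/9.
At equilibrium Bob is indifferent across columns, so Bob's payoff equals the payoff from Left: (4/9)·6 + (5/9)·(-4) = 4/9.

4/9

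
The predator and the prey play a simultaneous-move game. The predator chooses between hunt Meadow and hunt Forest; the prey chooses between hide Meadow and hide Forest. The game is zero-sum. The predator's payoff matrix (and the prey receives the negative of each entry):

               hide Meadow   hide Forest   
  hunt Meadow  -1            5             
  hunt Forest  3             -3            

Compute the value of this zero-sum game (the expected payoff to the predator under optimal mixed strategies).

v = 1

For the predator to be willing to mix, the predator must be indifferent between hunt Meadow and hunt Forest, which pins down the prey's mix.
  the predator's expected payoff from hunt Meadow: q·(-1) + (1−q)·5 = -6q + 5
  the predator's expected payoff from hunt Forest: q·3 + (1−q)·(-3) = 6q - 3
  -6q + 5 = 6q - 3  ⇒  -12q = -8  ⇒  q = 2/3.
The value is the predator's expected payoff against this mix (using hunt Meadow): (2/3)·(-1) + (1/3)·5 = 1.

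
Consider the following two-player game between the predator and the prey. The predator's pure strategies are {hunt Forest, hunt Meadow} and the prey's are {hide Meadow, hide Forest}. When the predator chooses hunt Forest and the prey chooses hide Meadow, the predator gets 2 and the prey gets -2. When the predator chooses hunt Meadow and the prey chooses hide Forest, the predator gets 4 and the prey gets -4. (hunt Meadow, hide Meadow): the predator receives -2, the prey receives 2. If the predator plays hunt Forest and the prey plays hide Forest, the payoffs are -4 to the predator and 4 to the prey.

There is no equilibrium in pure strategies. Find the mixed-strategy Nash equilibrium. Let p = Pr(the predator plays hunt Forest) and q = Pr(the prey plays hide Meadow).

For the prey to be willing to mix, the prey must be indifferent between hide Meadow and hide Forest, which pins down the predator's mix.
  the prey's payoff to hide Meadow: p·(-2) + (1−p)·2 = -4p + 2
  the prey's payoff to hide Forest: p·4 + (1−p)·(-4) = 8p - 4
  -4p + 2 = 8p - 4  ⇒  -12p = -6  ⇒  p = 1/2.
Set the predator's expected payoff from hunt Forest equal to that from hunt Meadow:
  the predator's payoff from hunt Forest: q·2 + (1−q)·(-4) = 6q - 4
  the predator's payoff from hunt Meadow: q·(-2) + (1−q)·4 = -6q + 4
  6q - 4 = -6q + 4  ⇒  12q = 8  ⇒  q = 2/3.

p = 1/2, q = 2/3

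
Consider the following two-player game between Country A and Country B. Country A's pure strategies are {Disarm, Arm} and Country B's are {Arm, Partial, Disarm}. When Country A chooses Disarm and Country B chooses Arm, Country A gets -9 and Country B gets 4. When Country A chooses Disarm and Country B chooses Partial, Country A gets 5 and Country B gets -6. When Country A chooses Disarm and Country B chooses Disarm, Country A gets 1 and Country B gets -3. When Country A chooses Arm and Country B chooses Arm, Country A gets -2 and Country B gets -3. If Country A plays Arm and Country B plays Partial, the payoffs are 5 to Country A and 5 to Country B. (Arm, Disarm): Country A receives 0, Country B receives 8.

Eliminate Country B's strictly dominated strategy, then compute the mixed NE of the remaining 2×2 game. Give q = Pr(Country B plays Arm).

q = 1/8

Country B's strategy Partial is strictly dominated by Disarm: -3 > -6 and 8 > 5. Eliminate Partial.
Country B's mix must leave Country A indifferent between Disarm and Arm.
  Country A's payoff to Disarm: q·(-9) + (1−q)·1 = -10q + 1
  Country A's payoff to Arm: q·(-2) + (1−q)·0 = -2q
  -10q + 1 = -2q  ⇒  -8q = -1  ⇒  q = 1/8.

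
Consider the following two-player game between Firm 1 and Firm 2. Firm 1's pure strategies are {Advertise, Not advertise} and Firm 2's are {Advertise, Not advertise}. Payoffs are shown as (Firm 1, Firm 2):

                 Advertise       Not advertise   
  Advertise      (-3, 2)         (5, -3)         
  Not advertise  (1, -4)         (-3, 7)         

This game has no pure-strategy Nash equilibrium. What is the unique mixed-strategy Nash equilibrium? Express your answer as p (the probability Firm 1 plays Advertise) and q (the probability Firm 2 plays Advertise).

p = 11/16, q = 2/3

In a mixed equilibrium Firm 2 is indifferent between Advertise and Not advertise; this condition fixes p.
  Firm 2's payoff from Advertise: p·2 + (1−p)·(-4) = 6p - 4
  Firm 2's payoff from Not advertise: p·(-3) + (1−p)·7 = -10p + 7
  6p - 4 = -10p + 7  ⇒  16p = 11  ⇒  p = 11/16.
In a mixed equilibrium Firm 1 is indifferent between Advertise and Not advertise; this condition fixes q.
  Firm 1's payoff to Advertise: q·(-3) + (1−q)·5 = -8q + 5
  Firm 1's payoff to Not advertise: q·1 + (1−q)·(-3) = 4q - 3
  -8q + 5 = 4q - 3  ⇒  -12q = -8  ⇒  q = 2/3.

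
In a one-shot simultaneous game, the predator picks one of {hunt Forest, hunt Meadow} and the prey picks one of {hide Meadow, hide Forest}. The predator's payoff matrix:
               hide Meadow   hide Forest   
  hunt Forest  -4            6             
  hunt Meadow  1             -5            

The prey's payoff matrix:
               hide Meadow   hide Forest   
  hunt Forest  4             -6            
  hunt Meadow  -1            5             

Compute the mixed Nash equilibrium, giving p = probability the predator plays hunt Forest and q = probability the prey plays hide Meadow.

In a mixed equilibrium the prey is indifferent between hide Meadow and hide Forest; this condition fixes p.
  the prey's expected payoff from hide Meadow: p·4 + (1−p)·(-1) = 5p - 1
  the prey's expected payoff from hide Forest: p·(-6) + (1−p)·5 = -11p + 5
  5p - 1 = -11p + 5  ⇒  16p = 6  ⇒  p = 3/8.
The predator's indifference between hunt Forest and hunt Meadow determines the prey's mixing probability q:
  the predator's payoff to hunt Forest: q·(-4) + (1−q)·6 = -10q + 6
  the predator's payoff to hunt Meadow: q·1 + (1−q)·(-5) = 6q - 5
  -10q + 6 = 6q - 5  ⇒  -16q = -11  ⇒  q = 11/16.

p = 3/8, q = 11/16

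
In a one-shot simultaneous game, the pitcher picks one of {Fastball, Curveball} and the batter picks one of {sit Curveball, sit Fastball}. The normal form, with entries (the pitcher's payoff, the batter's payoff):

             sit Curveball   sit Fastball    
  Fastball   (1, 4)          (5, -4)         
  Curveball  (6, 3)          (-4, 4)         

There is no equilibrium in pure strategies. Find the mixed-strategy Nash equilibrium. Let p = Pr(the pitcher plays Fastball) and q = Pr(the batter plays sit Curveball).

p = 1/9, q = 9/14

Set the batter's expected payoff from sit Curveball equal to that from sit Fastball:
  the batter's expected payoff from sit Curveball: p·4 + (1−p)·3 = p + 3
  the batter's expected payoff from sit Fastball: p·(-4) + (1−p)·4 = -8p + 4
  p + 3 = -8p + 4  ⇒  9p = 1  ⇒  p = 1/9.
The pitcher's indifference between Fastball and Curveball determines the batter's mixing probability q:
  the pitcher's expected payoff from Fastball: q·1 + (1−q)·5 = -4q + 5
  the pitcher's expected payoff from Curveball: q·6 + (1−q)·(-4) = 10q - 4
  -4q + 5 = 10q - 4  ⇒  -14q = -9  ⇒  q = 9/14.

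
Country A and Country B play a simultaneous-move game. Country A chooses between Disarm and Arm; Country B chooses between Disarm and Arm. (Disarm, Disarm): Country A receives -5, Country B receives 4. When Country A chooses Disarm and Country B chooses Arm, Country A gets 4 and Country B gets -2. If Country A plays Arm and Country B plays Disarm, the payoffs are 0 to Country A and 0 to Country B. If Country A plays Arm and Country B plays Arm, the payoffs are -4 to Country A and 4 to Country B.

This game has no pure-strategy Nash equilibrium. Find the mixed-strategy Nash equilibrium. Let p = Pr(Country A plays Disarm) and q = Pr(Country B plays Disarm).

p = 2/5, q = 8/13

In a mixed equilibrium Country B is indifferent between Disarm and Arm; this condition fixes p.
  Country B's payoff from Disarm: p·4 + (1−p)·0 = 4p
  Country B's payoff from Arm: p·(-2) + (1−p)·4 = -6p + 4
  4p = -6p + 4  ⇒  10p = 4  ⇒  p = 2/5.
Country A's indifference between Disarm and Arm determines Country B's mixing probability q:
  Country A's payoff from Disarm: q·(-5) + (1−q)·4 = -9q + 4
  Country A's payoff from Arm: q·0 + (1−q)·(-4) = 4q - 4
  -9q + 4 = 4q - 4  ⇒  -13q = -8  ⇒  q = 8/13.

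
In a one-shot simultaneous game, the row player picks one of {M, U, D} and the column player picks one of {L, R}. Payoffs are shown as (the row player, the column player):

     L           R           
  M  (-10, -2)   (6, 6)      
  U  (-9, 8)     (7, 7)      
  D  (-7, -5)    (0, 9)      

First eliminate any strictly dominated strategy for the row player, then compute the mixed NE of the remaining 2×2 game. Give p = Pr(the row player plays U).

The row player's strategy M is strictly dominated by U: -9 > -10 and 7 > 6. Eliminate M.
Set the column player's expected payoff from L equal to that from R:
  the column player's expected payoff from L: p·8 + (1−p)·(-5) = 13p - 5
  the column player's expected payoff from R: p·7 + (1−p)·9 = -2p + 9
  13p - 5 = -2p + 9  ⇒  15p = 14  ⇒  p = 14/15.

p = 14/15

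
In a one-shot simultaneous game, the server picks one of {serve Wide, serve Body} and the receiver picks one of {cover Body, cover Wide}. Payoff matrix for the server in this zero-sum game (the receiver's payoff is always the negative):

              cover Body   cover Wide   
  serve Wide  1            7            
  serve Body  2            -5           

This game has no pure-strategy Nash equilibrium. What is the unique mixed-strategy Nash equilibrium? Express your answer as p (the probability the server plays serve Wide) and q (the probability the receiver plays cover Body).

In a mixed equilibrium the receiver is indifferent between cover Body and cover Wide; this condition fixes p.
  the receiver's payoff to cover Body: p·(-1) + (1−p)·(-2) = p - 2
  the receiver's payoff to cover Wide: p·(-7) + (1−p)·5 = -12p + 5
  p - 2 = -12p + 5  ⇒  13p = 7  ⇒  p = 7/13.
The server's indifference between serve Wide and serve Body determines the receiver's mixing probability q:
  the server's expected payoff from serve Wide: q·1 + (1−q)·7 = -6q + 7
  the server's expected payoff from serve Body: q·2 + (1−q)·(-5) = 7q - 5
  -6q + 7 = 7q - 5  ⇒  -13q = -12  ⇒  q = 12/13.

p = 7/13, q = 12/13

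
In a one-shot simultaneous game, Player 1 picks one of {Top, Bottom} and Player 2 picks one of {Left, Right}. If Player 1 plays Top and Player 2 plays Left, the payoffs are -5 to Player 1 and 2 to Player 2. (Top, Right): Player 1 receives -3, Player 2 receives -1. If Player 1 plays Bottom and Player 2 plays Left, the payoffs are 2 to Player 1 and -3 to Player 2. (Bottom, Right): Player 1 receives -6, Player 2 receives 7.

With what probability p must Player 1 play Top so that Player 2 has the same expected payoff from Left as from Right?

p = 10/13

Set Player 2's expected payoff from Left equal to that from Right:
  Player 2's payoff to Left: p·2 + (1−p)·(-3) = 5p - 3
  Player 2's payoff to Right: p·(-1) + (1−p)·7 = -8p + 7
  5p - 3 = -8p + 7  ⇒  13p = 10  ⇒  p = 10/13.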